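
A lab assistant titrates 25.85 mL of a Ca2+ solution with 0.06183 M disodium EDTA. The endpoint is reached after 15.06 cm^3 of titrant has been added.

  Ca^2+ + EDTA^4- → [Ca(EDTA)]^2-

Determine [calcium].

0.03602 M

n(EDTA) = 0.01506 L × 0.06183 mol/L = 9.312 × 10^-4 mol
n(Ca2+) = 9.312 × 10^-4 mol (1:1 mole ratio)
[Ca2+] = 9.312 × 10^-4 mol / 0.02585 L = 0.03602 mol/L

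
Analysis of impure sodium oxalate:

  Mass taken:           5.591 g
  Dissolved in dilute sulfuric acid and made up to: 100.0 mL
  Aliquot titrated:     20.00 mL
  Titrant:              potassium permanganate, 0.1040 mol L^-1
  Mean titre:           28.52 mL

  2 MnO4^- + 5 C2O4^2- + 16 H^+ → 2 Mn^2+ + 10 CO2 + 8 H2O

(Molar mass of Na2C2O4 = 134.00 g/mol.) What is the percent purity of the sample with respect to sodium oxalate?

88.86 %

n(KMnO4) per titration = 0.02852 × 0.1040 = 2.966 × 10^-3 mol
From the 5:2 ratio, n(Na2C2O4) in each aliquot = 5/2 × 2.966 × 10^-3 = 7.415 × 10^-3 mol
n(Na2C2O4) in the whole flask = 7.415 × 10^-3 × 100.0/20.00 = 0.03708 mol
mass of Na2C2O4 = 0.03708 × 134.00 = 4.968 g
% Na2C2O4 = 4.968 / 5.591 × 100 = 88.86 %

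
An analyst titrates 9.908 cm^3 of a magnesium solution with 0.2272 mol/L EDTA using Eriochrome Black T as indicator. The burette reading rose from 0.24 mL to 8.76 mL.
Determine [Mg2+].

0.1954 mol/L

Mg^2+ + EDTA^4- → [Mg(EDTA)]^2-
n(EDTA) = 0.008520 L × 0.2272 mol/L = 1.936 × 10^-3 mol
n(Mg2+) = 1.936 × 10^-3 mol (1:1 mole ratio)
[Mg2+] = 1.936 × 10^-3 mol / 0.009908 L = 0.1954 mol/L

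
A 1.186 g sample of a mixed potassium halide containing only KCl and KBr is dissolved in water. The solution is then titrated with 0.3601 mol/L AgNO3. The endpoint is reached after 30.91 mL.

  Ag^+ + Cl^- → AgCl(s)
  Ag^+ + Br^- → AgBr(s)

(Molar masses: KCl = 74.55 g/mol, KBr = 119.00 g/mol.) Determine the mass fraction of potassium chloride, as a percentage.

19.59 %

n(AgNO3) = 0.03091 × 0.3601 = 0.01113 mol
Let x = n(KCl), y = n(KBr).
Titrant: 1x + 1y = 0.01113;  mass: 74.55x + 119.00y = 1.186
Solving, x = 3.117 × 10^-3 mol, y = 8.014 × 10^-3 mol
mass of KCl = 3.117 × 10^-3 × 74.55 = 0.2324 g
% KCl = 0.2324 / 1.186 × 100 = 19.59 %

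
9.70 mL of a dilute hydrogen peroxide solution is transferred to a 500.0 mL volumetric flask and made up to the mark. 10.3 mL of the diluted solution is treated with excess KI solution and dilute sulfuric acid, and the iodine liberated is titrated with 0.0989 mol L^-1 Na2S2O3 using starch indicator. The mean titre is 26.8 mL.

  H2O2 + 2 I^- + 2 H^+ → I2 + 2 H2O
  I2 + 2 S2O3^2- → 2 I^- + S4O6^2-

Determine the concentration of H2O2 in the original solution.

6.63 mol/L

n(S2O3^2-) = 0.0268 × 0.0989 = 2.65 × 10^-3 mol
n(I2) = n(S2O3^2-)/2 = 1.33 × 10^-3 mol
n(H2O2) in the aliquot = 1.33 × 10^-3 mol (1:1 ratio)
[H2O2]_dilute = 1.33 × 10^-3 / 0.0103 = 0.129 mol/L
[H2O2]_original = 0.129 × 500.0/9.70 = 6.63 mol/L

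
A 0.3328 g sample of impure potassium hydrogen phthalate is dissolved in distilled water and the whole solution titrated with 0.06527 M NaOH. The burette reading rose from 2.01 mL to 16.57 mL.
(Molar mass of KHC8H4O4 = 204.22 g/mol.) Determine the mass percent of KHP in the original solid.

58.32 %

KHC8H4O4 + NaOH → KNaC8H4O4 + H2O
n(NaOH) = 0.01456 L × 0.06527 mol/L = 9.503 × 10^-4 mol
n(KHC8H4O4) = 9.503 × 10^-4 mol (1:1 ratio)
mass of KHC8H4O4 = 9.503 × 10^-4 × 204.22 g/mol = 0.1941 g
% KHC8H4O4 = 0.1941 / 0.3328 × 100 = 58.32 %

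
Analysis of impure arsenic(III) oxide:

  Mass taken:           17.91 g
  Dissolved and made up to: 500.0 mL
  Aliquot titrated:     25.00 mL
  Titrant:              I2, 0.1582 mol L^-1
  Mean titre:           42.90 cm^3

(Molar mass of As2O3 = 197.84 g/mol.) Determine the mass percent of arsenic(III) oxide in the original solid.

As2O3 + 2 I2 + 2 H2O → As2O5 + 4 HI
n(I2) per titration = 0.04290 × 0.1582 = 6.787 × 10^-3 mol
From the 1:2 ratio, n(As2O3) in each aliquot = 1/2 × 6.787 × 10^-3 = 3.393 × 10^-3 mol
n(As2O3) in the whole flask = 3.393 × 10^-3 × 500.0/25.00 = 0.06787 mol
mass of As2O3 = 0.06787 × 197.84 = 13.43 g
% As2O3 = 13.43 / 17.91 × 100 = 74.97 %

74.97 %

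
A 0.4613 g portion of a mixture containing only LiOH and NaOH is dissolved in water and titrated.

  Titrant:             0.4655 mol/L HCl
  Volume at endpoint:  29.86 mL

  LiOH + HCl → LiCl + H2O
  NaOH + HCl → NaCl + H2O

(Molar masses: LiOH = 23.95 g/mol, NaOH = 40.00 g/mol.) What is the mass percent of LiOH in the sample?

30.63 %

n(HCl) = 0.02986 × 0.4655 = 0.01390 mol
Let x = n(LiOH), y = n(NaOH).
Titrant: 1x + 1y = 0.01390;  mass: 23.95x + 40.00y = 0.4613
Solving, x = 5.900 × 10^-3 mol, y = 8.000 × 10^-3 mol
mass of LiOH = 5.900 × 10^-3 × 23.95 = 0.1413 g
% LiOH = 0.1413 / 0.4613 × 100 = 30.63 %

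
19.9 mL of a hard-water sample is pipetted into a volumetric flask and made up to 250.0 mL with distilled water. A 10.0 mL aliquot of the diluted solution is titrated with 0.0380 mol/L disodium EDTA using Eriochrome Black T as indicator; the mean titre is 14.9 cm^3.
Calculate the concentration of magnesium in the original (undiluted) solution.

Mg^2+ + EDTA^4- → [Mg(EDTA)]^2-
n(EDTA) = 0.0149 × 0.0380 = 5.66 × 10^-4 mol
n(Mg2+) in the aliquot = 5.66 × 10^-4 mol (1:1 ratio)
[Mg2+]_dilute = 5.66 × 10^-4 / 0.0100 = 0.0566 mol/L
Dilution factor = 250.0 / 19.9 = 12.56
[Mg2+]_stock = 0.0566 × 12.56 = 0.711 mol/L

0.711 mol/L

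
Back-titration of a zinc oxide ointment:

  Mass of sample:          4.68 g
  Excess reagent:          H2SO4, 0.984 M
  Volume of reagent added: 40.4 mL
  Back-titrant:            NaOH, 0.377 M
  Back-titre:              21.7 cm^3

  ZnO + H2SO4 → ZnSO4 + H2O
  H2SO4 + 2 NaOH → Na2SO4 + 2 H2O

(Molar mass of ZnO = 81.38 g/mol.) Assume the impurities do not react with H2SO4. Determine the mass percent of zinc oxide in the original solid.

n(H2SO4) added = 0.0404 × 0.984 = 0.0398 mol
n(NaOH) used in back-titration = 0.0217 × 0.377 = 8.18 × 10^-3 mol
From the 1:2 ratio, n(H2SO4) left over = 1/2 × 8.18 × 10^-3 = 4.09 × 10^-3 mol
n(H2SO4) consumed by analyte = 0.0398 − 4.09 × 10^-3 = 0.0357 mol
n(ZnO) = 0.0357 mol (1:1 ratio)
mass of ZnO = 0.0357 × 81.38 = 2.90 g
% ZnO = 2.90 / 4.68 × 100 = 62.0 %

62.0 %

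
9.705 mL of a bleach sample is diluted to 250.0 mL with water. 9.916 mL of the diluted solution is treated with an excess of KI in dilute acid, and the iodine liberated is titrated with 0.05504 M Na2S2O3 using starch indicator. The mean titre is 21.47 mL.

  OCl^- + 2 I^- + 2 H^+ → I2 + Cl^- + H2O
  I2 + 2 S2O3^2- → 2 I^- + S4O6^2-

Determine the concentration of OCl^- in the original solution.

n(S2O3^2-) = 0.02147 × 0.05504 = 1.182 × 10^-3 mol
n(I2) = n(S2O3^2-)/2 = 5.909 × 10^-4 mol
n(OCl^-) in the aliquot = 5.909 × 10^-4 mol (1:1 ratio)
[OCl^-]_dilute = 5.909 × 10^-4 / 0.009916 = 0.05959 mol/L
[OCl^-]_original = 0.05959 × 250.0/9.705 = 1.535 mol/L

1.535 M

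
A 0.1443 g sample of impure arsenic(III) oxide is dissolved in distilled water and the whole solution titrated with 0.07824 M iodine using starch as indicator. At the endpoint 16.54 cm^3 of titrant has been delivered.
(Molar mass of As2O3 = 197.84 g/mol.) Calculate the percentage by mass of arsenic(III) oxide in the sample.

As2O3 + 2 I2 + 2 H2O → As2O5 + 4 HI
n(I2) = 0.01654 L × 0.07824 mol/L = 1.294 × 10^-3 mol
From the 1:2 ratio, n(As2O3) = 1/2 × 1.294 × 10^-3 = 6.470 × 10^-4 mol
mass of As2O3 = 6.470 × 10^-4 × 197.84 g/mol = 0.1280 g
% As2O3 = 0.1280 / 0.1443 × 100 = 88.71 %

88.71 %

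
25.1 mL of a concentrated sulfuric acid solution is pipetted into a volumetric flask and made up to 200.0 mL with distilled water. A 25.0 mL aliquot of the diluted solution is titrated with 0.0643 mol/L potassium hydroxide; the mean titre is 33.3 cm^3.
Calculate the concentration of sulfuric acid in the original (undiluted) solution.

H2SO4 + 2 KOH → K2SO4 + 2 H2O
n(KOH) = 0.0333 × 0.0643 = 2.14 × 10^-3 mol
From the 1:2 ratio, n(H2SO4) in the aliquot = 1/2 × 2.14 × 10^-3 = 1.07 × 10^-3 mol
[H2SO4]_dilute = 1.07 × 10^-3 / 0.0250 = 0.0428 mol/L
Dilution factor = 200.0 / 25.1 = 7.968
[H2SO4]_stock = 0.0428 × 7.968 = 0.341 mol/L

0.341 mol/L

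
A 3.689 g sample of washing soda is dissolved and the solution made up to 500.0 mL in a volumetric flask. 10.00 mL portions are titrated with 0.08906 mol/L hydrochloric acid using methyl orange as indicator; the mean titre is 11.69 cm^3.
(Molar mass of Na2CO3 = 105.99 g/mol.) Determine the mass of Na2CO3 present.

2.759 g

Na2CO3 + 2 HCl → 2 NaCl + H2O + CO2
n(HCl) per titration = 0.01169 × 0.08906 = 1.041 × 10^-3 mol
From the 1:2 ratio, n(Na2CO3) in each aliquot = 1/2 × 1.041 × 10^-3 = 5.206 × 10^-4 mol
n(Na2CO3) in the whole flask = 5.206 × 10^-4 × 500.0/10.00 = 0.02603 mol
mass of Na2CO3 = 0.02603 × 105.99 = 2.759 g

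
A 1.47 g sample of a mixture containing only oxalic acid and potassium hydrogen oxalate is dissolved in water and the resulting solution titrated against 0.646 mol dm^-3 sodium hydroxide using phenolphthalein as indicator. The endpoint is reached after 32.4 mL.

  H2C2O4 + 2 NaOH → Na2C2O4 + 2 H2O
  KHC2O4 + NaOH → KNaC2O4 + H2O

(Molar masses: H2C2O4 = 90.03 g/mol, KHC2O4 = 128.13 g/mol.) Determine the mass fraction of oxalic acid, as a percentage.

n(NaOH) = 0.0324 × 0.646 = 0.0209 mol
Let x = n(H2C2O4), y = n(KHC2O4).
Titrant: 2x + 1y = 0.0209;  mass: 90.03x + 128.13y = 1.47
Solving, x = 7.29 × 10^-3 mol, y = 6.35 × 10^-3 mol
mass of H2C2O4 = 7.29 × 10^-3 × 90.03 = 0.656 g
% H2C2O4 = 0.656 / 1.47 × 100 = 44.6 %

44.6 %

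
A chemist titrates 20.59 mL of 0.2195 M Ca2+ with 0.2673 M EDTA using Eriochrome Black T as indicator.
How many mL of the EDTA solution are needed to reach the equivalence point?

16.91 mL

Ca^2+ + EDTA^4- → [Ca(EDTA)]^2-
n(Ca2+) = 0.02059 L × 0.2195 mol/L = 4.520 × 10^-3 mol
n(EDTA) = 4.520 × 10^-3 mol (1:1 stoichiometry)
V(EDTA) = 4.520 × 10^-3 mol / 0.2673 mol/L = 0.01691 L = 16.91 mL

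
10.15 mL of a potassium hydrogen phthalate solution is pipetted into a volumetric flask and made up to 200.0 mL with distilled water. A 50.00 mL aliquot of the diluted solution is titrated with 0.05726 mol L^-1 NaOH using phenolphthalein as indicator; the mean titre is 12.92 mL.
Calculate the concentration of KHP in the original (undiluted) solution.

0.2915 mol/L

KHC8H4O4 + NaOH → KNaC8H4O4 + H2O
n(NaOH) = 0.01292 × 0.05726 = 7.398 × 10^-4 mol
n(KHC8H4O4) in the aliquot = 7.398 × 10^-4 mol (1:1 ratio)
[KHC8H4O4]_dilute = 7.398 × 10^-4 / 0.05000 = 0.01480 mol/L
Dilution factor = 200.0 / 10.15 = 19.70
[KHC8H4O4]_stock = 0.01480 × 19.70 = 0.2915 mol/L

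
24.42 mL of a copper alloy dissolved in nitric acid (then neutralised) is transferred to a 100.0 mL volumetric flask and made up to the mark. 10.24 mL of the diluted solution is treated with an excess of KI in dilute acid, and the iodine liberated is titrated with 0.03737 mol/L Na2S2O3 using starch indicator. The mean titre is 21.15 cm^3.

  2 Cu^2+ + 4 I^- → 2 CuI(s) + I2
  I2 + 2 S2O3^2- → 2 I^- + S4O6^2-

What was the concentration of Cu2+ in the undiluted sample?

0.3161 mol/L

n(S2O3^2-) = 0.02115 × 0.03737 = 7.904 × 10^-4 mol
n(I2) = n(S2O3^2-)/2 = 3.952 × 10^-4 mol
From the 2:1 ratio, n(Cu2+) in the aliquot = 2/1 × 3.952 × 10^-4 = 7.904 × 10^-4 mol
[Cu2+]_dilute = 7.904 × 10^-4 / 0.01024 = 0.07719 mol/L
[Cu2+]_original = 0.07719 × 100.0/24.42 = 0.3161 mol/L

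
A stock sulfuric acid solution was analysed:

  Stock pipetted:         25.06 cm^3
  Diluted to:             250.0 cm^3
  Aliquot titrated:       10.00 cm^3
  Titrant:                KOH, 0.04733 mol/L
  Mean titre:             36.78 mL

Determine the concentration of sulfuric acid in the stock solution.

0.8683 mol/L

H2SO4 + 2 KOH → K2SO4 + 2 H2O
n(KOH) = 0.03678 × 0.04733 = 1.741 × 10^-3 mol
From the 1:2 ratio, n(H2SO4) in the aliquot = 1/2 × 1.741 × 10^-3 = 8.704 × 10^-4 mol
[H2SO4]_dilute = 8.704 × 10^-4 / 0.01000 = 0.08704 mol/L
Dilution factor = 250.0 / 25.06 = 9.976
[H2SO4]_stock = 0.08704 × 9.976 = 0.8683 mol/L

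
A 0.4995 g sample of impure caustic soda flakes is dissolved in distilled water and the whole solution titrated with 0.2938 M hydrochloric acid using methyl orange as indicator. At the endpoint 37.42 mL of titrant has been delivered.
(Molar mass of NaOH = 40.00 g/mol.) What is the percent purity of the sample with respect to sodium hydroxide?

NaOH + HCl → NaCl + H2O
n(HCl) = 0.03742 L × 0.2938 mol/L = 0.01099 mol
n(NaOH) = 0.01099 mol (1:1 ratio)
mass of NaOH = 0.01099 × 40.00 g/mol = 0.4398 g
% NaOH = 0.4398 / 0.4995 × 100 = 88.04 %

88.04 %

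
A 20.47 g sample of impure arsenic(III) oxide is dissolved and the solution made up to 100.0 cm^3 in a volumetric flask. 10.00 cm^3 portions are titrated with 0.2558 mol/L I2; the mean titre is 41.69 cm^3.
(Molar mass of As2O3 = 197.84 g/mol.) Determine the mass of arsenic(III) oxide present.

As2O3 + 2 I2 + 2 H2O → As2O5 + 4 HI
n(I2) per titration = 0.04169 × 0.2558 = 0.01066 mol
From the 1:2 ratio, n(As2O3) in each aliquot = 1/2 × 0.01066 = 5.332 × 10^-3 mol
n(As2O3) in the whole flask = 5.332 × 10^-3 × 100.0/10.00 = 0.05332 mol
mass of As2O3 = 0.05332 × 197.84 = 10.55 g

10.55 g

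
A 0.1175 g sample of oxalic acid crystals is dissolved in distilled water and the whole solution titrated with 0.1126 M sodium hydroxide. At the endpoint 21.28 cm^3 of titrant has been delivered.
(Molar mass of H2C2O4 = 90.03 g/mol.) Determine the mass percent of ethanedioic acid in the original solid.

H2C2O4 + 2 NaOH → Na2C2O4 + 2 H2O
n(NaOH) = 0.02128 L × 0.1126 mol/L = 2.396 × 10^-3 mol
From the 1:2 ratio, n(H2C2O4) = 1/2 × 2.396 × 10^-3 = 1.198 × 10^-3 mol
mass of H2C2O4 = 1.198 × 10^-3 × 90.03 g/mol = 0.1079 g
% H2C2O4 = 0.1079 / 0.1175 × 100 = 91.80 %

91.80 %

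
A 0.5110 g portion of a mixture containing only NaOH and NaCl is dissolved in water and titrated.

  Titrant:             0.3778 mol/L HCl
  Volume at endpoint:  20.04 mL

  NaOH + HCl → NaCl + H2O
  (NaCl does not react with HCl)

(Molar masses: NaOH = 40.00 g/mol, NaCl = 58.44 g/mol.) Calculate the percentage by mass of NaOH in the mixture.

59.27 %

n(HCl) = 0.02004 × 0.3778 = 7.571 × 10^-3 mol
Let x = n(NaOH), y = n(NaCl).
Titrant: 1x = 7.571 × 10^-3;  mass: 40.00x + 58.44y = 0.5110
Solving, x = 7.571 × 10^-3 mol, y = 3.562 × 10^-3 mol
mass of NaOH = 7.571 × 10^-3 × 40.00 = 0.3028 g
% NaOH = 0.3028 / 0.5110 × 100 = 59.27 %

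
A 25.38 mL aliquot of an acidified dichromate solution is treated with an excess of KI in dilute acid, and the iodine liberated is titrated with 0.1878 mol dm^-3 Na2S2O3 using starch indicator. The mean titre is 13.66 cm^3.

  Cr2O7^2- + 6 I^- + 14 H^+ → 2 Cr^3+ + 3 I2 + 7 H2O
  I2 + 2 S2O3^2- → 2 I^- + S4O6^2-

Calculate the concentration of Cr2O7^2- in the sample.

0.01685 mol/L

n(S2O3^2-) = 0.01366 × 0.1878 = 2.565 × 10^-3 mol
n(I2) = n(S2O3^2-)/2 = 1.283 × 10^-3 mol
From the 1:3 ratio, n(Cr2O7^2-) in the aliquot = 1/3 × 1.283 × 10^-3 = 4.276 × 10^-4 mol
[Cr2O7^2-] = 4.276 × 10^-4 / 0.02538 = 0.01685 mol/L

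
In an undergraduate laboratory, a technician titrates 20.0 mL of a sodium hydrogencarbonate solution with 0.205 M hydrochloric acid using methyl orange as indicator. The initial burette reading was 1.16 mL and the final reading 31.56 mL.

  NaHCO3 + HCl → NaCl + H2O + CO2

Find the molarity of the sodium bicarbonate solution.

0.312 M

n(HCl) = 0.0304 L × 0.205 mol/L = 6.23 × 10^-3 mol
n(NaHCO3) = 6.23 × 10^-3 mol (1:1 mole ratio)
[NaHCO3] = 6.23 × 10^-3 mol / 0.0200 L = 0.312 mol/L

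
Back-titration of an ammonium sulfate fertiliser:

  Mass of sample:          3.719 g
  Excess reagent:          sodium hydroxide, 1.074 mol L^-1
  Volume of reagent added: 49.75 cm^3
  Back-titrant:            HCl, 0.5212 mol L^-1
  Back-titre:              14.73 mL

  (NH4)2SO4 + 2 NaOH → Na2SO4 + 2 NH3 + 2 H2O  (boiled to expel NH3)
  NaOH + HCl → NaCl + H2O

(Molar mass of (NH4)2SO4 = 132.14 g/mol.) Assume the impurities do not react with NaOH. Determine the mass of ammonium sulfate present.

n(NaOH) added = 0.04975 × 1.074 = 0.05343 mol
n(HCl) used in back-titration = 0.01473 × 0.5212 = 7.677 × 10^-3 mol
n(NaOH) left over = 7.677 × 10^-3 mol (1:1 ratio)
n(NaOH) consumed by analyte = 0.05343 − 7.677 × 10^-3 = 0.04575 mol
From the 1:2 ratio, n((NH4)2SO4) = 1/2 × 0.04575 = 0.02288 mol
mass of (NH4)2SO4 = 0.02288 × 132.14 = 3.023 g

3.023 g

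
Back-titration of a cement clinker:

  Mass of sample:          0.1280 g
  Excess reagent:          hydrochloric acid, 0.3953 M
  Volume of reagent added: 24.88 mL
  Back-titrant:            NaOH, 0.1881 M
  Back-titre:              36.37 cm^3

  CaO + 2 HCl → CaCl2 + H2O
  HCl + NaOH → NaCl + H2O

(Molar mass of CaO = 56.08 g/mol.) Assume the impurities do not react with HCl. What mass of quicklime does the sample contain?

0.08395 g

n(HCl) added = 0.02488 × 0.3953 = 9.835 × 10^-3 mol
n(NaOH) used in back-titration = 0.03637 × 0.1881 = 6.841 × 10^-3 mol
n(HCl) left over = 6.841 × 10^-3 mol (1:1 ratio)
n(HCl) consumed by analyte = 9.835 × 10^-3 − 6.841 × 10^-3 = 2.994 × 10^-3 mol
From the 1:2 ratio, n(CaO) = 1/2 × 2.994 × 10^-3 = 1.497 × 10^-3 mol
mass of CaO = 1.497 × 10^-3 × 56.08 = 0.08395 g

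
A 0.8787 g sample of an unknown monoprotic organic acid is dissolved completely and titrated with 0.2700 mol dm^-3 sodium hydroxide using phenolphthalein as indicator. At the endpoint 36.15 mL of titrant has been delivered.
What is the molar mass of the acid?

90.03 g/mol

n(NaOH) = 0.03615 L × 0.2700 mol/L = 9.761 × 10^-3 mol
n(HA) = 9.761 × 10^-3 mol (1:1 ratio)
M = m / n = 0.8787 g / 9.761 × 10^-3 mol = 90.03 g/mol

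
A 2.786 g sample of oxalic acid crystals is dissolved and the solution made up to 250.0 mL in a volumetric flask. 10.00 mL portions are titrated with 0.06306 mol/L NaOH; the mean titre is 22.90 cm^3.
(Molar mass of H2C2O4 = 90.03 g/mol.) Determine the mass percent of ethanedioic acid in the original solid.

H2C2O4 + 2 NaOH → Na2C2O4 + 2 H2O
n(NaOH) per titration = 0.02290 × 0.06306 = 1.444 × 10^-3 mol
From the 1:2 ratio, n(H2C2O4) in each aliquot = 1/2 × 1.444 × 10^-3 = 7.220 × 10^-4 mol
n(H2C2O4) in the whole flask = 7.220 × 10^-4 × 250.0/10.00 = 0.01805 mol
mass of H2C2O4 = 0.01805 × 90.03 = 1.625 g
% H2C2O4 = 1.625 / 2.786 × 100 = 58.33 %

58.33 %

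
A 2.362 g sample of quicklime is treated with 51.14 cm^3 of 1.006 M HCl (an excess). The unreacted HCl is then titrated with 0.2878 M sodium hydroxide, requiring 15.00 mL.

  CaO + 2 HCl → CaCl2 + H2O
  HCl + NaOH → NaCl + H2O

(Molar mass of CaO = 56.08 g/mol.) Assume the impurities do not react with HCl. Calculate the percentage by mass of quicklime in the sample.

55.95 %

n(HCl) added = 0.05114 × 1.006 = 0.05145 mol
n(NaOH) used in back-titration = 0.01500 × 0.2878 = 4.317 × 10^-3 mol
n(HCl) left over = 4.317 × 10^-3 mol (1:1 ratio)
n(HCl) consumed by analyte = 0.05145 − 4.317 × 10^-3 = 0.04713 mol
From the 1:2 ratio, n(CaO) = 1/2 × 0.04713 = 0.02356 mol
mass of CaO = 0.02356 × 56.08 = 1.322 g
% CaO = 1.322 / 2.362 × 100 = 55.95 %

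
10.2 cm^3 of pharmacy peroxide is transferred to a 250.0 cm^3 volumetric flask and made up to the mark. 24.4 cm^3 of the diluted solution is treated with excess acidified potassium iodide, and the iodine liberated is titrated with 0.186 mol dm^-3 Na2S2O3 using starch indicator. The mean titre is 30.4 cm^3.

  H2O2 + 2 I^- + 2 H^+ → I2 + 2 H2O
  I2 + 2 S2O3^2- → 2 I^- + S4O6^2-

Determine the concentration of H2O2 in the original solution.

2.84 mol/L

n(S2O3^2-) = 0.0304 × 0.186 = 5.65 × 10^-3 mol
n(I2) = n(S2O3^2-)/2 = 2.83 × 10^-3 mol
n(H2O2) in the aliquot = 2.83 × 10^-3 mol (1:1 ratio)
[H2O2]_dilute = 2.83 × 10^-3 / 0.0244 = 0.116 mol/L
[H2O2]_original = 0.116 × 250.0/10.2 = 2.84 mol/L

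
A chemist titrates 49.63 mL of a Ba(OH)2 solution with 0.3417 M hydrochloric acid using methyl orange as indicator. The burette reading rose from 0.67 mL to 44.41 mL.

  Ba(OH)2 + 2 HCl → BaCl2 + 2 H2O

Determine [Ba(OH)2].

0.1506 M

n(HCl) = 0.04374 L × 0.3417 mol/L = 0.01495 mol
From the 1:2 mole ratio, n(Ba(OH)2) = 1/2 × 0.01495 = 7.473 × 10^-3 mol
[Ba(OH)2] = 7.473 × 10^-3 mol / 0.04963 L = 0.1506 mol/L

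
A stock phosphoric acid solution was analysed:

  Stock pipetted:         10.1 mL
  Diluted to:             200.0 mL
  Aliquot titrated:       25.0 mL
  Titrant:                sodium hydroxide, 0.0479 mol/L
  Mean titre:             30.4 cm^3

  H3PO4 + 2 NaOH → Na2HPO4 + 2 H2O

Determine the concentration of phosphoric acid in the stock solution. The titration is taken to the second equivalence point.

0.577 mol/L

n(NaOH) = 0.0304 × 0.0479 = 1.46 × 10^-3 mol
From the 1:2 ratio, n(H3PO4) in the aliquot = 1/2 × 1.46 × 10^-3 = 7.28 × 10^-4 mol
[H3PO4]_dilute = 7.28 × 10^-4 / 0.0250 = 0.0291 mol/L
Dilution factor = 200.0 / 10.1 = 19.80
[H3PO4]_stock = 0.0291 × 19.80 = 0.577 mol/L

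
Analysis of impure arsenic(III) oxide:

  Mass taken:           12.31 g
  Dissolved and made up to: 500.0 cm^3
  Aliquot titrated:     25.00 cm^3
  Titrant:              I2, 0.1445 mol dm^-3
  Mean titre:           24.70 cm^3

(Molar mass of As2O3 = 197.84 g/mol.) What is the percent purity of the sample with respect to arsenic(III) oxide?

57.36 %

As2O3 + 2 I2 + 2 H2O → As2O5 + 4 HI
n(I2) per titration = 0.02470 × 0.1445 = 3.569 × 10^-3 mol
From the 1:2 ratio, n(As2O3) in each aliquot = 1/2 × 3.569 × 10^-3 = 1.785 × 10^-3 mol
n(As2O3) in the whole flask = 1.785 × 10^-3 × 500.0/25.00 = 0.03569 mol
mass of As2O3 = 0.03569 × 197.84 = 7.061 g
% As2O3 = 7.061 / 12.31 × 100 = 57.36 %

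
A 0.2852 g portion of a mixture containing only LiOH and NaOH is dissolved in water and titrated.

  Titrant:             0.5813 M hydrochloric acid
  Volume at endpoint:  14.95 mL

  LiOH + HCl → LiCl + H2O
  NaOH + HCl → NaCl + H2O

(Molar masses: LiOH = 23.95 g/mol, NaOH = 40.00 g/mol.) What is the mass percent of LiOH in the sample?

n(HCl) = 0.01495 × 0.5813 = 8.690 × 10^-3 mol
Let x = n(LiOH), y = n(NaOH).
Titrant: 1x + 1y = 8.690 × 10^-3;  mass: 23.95x + 40.00y = 0.2852
Solving, x = 3.889 × 10^-3 mol, y = 4.802 × 10^-3 mol
mass of LiOH = 3.889 × 10^-3 × 23.95 = 0.09314 g
% LiOH = 0.09314 / 0.2852 × 100 = 32.66 %

32.66 %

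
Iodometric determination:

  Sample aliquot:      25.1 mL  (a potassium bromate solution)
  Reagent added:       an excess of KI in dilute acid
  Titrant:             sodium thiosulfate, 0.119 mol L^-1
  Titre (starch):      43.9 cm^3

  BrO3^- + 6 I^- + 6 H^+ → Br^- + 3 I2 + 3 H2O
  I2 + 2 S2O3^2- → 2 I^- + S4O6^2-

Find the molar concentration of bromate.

0.0347 mol/L

n(S2O3^2-) = 0.0439 × 0.119 = 5.22 × 10^-3 mol
n(I2) = n(S2O3^2-)/2 = 2.61 × 10^-3 mol
From the 1:3 ratio, n(BrO3^-) in the aliquot = 1/3 × 2.61 × 10^-3 = 8.71 × 10^-4 mol
[BrO3^-] = 8.71 × 10^-4 / 0.0251 = 0.0347 mol/L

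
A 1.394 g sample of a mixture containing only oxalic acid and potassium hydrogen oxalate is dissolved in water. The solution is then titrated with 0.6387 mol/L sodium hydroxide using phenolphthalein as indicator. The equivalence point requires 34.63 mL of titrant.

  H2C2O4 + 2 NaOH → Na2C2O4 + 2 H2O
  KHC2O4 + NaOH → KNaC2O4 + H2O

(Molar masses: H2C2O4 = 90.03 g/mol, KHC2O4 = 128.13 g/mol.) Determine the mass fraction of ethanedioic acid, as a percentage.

55.95 %

n(NaOH) = 0.03463 × 0.6387 = 0.02212 mol
Let x = n(H2C2O4), y = n(KHC2O4).
Titrant: 2x + 1y = 0.02212;  mass: 90.03x + 128.13y = 1.394
Solving, x = 8.663 × 10^-3 mol, y = 4.793 × 10^-3 mol
mass of H2C2O4 = 8.663 × 10^-3 × 90.03 = 0.7799 g
% H2C2O4 = 0.7799 / 1.394 × 100 = 55.95 %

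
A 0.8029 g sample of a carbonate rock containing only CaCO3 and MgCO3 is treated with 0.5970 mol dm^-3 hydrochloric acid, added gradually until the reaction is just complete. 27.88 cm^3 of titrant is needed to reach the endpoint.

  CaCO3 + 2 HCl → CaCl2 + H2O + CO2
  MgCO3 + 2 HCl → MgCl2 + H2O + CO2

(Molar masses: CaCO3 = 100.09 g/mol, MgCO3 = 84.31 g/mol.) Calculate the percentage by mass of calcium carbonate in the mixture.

79.99 %

n(HCl) = 0.02788 × 0.5970 = 0.01664 mol
Let x = n(CaCO3), y = n(MgCO3).
Titrant: 2x + 2y = 0.01664;  mass: 100.09x + 84.31y = 0.8029
Solving, x = 6.417 × 10^-3 mol, y = 1.905 × 10^-3 mol
mass of CaCO3 = 6.417 × 10^-3 × 100.09 = 0.6423 g
% CaCO3 = 0.6423 / 0.8029 × 100 = 79.99 %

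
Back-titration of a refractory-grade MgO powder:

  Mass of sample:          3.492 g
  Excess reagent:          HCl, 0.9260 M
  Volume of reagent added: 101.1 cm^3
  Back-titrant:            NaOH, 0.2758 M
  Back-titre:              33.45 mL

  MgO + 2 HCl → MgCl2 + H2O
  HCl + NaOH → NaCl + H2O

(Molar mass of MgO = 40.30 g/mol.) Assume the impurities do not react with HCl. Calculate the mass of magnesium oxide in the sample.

n(HCl) added = 0.1011 × 0.9260 = 0.09362 mol
n(NaOH) used in back-titration = 0.03345 × 0.2758 = 9.226 × 10^-3 mol
n(HCl) left over = 9.226 × 10^-3 mol (1:1 ratio)
n(HCl) consumed by analyte = 0.09362 − 9.226 × 10^-3 = 0.08439 mol
From the 1:2 ratio, n(MgO) = 1/2 × 0.08439 = 0.04220 mol
mass of MgO = 0.04220 × 40.30 = 1.701 g

1.701 g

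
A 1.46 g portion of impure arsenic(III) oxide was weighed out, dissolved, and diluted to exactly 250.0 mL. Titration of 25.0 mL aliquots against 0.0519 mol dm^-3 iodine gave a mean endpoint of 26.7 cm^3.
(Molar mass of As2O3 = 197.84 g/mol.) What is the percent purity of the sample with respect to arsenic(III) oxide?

As2O3 + 2 I2 + 2 H2O → As2O5 + 4 HI
n(I2) per titration = 0.0267 × 0.0519 = 1.39 × 10^-3 mol
From the 1:2 ratio, n(As2O3) in each aliquot = 1/2 × 1.39 × 10^-3 = 6.93 × 10^-4 mol
n(As2O3) in the whole flask = 6.93 × 10^-4 × 250.0/25.0 = 6.93 × 10^-3 mol
mass of As2O3 = 6.93 × 10^-3 × 197.84 = 1.37 g
% As2O3 = 1.37 / 1.46 × 100 = 93.9 %

93.9 %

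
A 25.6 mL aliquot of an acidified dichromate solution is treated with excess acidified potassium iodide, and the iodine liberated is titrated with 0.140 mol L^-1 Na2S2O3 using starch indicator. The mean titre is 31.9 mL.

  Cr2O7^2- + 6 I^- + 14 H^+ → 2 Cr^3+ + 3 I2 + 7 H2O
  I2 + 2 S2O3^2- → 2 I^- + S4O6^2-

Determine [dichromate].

n(S2O3^2-) = 0.0319 × 0.140 = 4.47 × 10^-3 mol
n(I2) = n(S2O3^2-)/2 = 2.23 × 10^-3 mol
From the 1:3 ratio, n(Cr2O7^2-) in the aliquot = 1/3 × 2.23 × 10^-3 = 7.44 × 10^-4 mol
[Cr2O7^2-] = 7.44 × 10^-4 / 0.0256 = 0.0291 mol/L

0.0291 mol/L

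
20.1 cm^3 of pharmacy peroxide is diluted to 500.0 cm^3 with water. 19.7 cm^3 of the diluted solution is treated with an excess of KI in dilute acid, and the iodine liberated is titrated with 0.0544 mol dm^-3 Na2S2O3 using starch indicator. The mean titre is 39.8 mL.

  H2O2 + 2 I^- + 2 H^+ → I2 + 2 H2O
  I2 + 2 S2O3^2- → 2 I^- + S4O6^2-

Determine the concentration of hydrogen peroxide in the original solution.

n(S2O3^2-) = 0.0398 × 0.0544 = 2.17 × 10^-3 mol
n(I2) = n(S2O3^2-)/2 = 1.08 × 10^-3 mol
n(H2O2) in the aliquot = 1.08 × 10^-3 mol (1:1 ratio)
[H2O2]_dilute = 1.08 × 10^-3 / 0.0197 = 0.0550 mol/L
[H2O2]_original = 0.0550 × 500.0/20.1 = 1.37 mol/L

1.37 mol/L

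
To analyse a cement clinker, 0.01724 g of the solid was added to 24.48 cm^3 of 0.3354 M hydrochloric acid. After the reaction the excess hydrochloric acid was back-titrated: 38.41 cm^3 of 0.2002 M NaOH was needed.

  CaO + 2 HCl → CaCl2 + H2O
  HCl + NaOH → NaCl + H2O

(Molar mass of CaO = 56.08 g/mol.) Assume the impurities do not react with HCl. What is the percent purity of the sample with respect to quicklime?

n(HCl) added = 0.02448 × 0.3354 = 8.211 × 10^-3 mol
n(NaOH) used in back-titration = 0.03841 × 0.2002 = 7.690 × 10^-3 mol
n(HCl) left over = 7.690 × 10^-3 mol (1:1 ratio)
n(HCl) consumed by analyte = 8.211 × 10^-3 − 7.690 × 10^-3 = 5.209 × 10^-4 mol
From the 1:2 ratio, n(CaO) = 1/2 × 5.209 × 10^-4 = 2.605 × 10^-4 mol
mass of CaO = 2.605 × 10^-4 × 56.08 = 0.01461 g
% CaO = 0.01461 / 0.01724 × 100 = 84.72 %

84.72 %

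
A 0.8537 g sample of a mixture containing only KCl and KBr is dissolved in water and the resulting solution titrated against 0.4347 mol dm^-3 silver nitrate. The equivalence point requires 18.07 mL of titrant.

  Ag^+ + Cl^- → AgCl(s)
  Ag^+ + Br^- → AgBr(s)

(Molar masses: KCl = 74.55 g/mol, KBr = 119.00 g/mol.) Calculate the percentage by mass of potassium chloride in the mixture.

15.92 %

n(AgNO3) = 0.01807 × 0.4347 = 7.855 × 10^-3 mol
Let x = n(KCl), y = n(KBr).
Titrant: 1x + 1y = 7.855 × 10^-3;  mass: 74.55x + 119.00y = 0.8537
Solving, x = 1.823 × 10^-3 mol, y = 6.032 × 10^-3 mol
mass of KCl = 1.823 × 10^-3 × 74.55 = 0.1359 g
% KCl = 0.1359 / 0.8537 × 100 = 15.92 %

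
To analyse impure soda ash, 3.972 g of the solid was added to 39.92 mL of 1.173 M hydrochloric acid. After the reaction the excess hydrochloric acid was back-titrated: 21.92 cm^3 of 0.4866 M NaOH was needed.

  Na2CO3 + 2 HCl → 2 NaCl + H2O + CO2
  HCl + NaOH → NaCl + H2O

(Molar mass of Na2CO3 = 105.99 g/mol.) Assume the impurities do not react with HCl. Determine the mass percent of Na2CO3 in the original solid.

48.25 %

n(HCl) added = 0.03992 × 1.173 = 0.04683 mol
n(NaOH) used in back-titration = 0.02192 × 0.4866 = 0.01067 mol
n(HCl) left over = 0.01067 mol (1:1 ratio)
n(HCl) consumed by analyte = 0.04683 − 0.01067 = 0.03616 mol
From the 1:2 ratio, n(Na2CO3) = 1/2 × 0.03616 = 0.01808 mol
mass of Na2CO3 = 0.01808 × 105.99 = 1.916 g
% Na2CO3 = 1.916 / 3.972 × 100 = 48.25 %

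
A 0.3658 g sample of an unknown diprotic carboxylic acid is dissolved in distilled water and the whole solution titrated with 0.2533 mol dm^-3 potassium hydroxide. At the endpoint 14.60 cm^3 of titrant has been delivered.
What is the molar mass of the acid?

197.8 g/mol

n(KOH) = 0.01460 L × 0.2533 mol/L = 3.698 × 10^-3 mol
From the 1:2 ratio, n(H2A) = 1/2 × 3.698 × 10^-3 = 1.849 × 10^-3 mol
M = m / n = 0.3658 g / 1.849 × 10^-3 mol = 197.8 g/mol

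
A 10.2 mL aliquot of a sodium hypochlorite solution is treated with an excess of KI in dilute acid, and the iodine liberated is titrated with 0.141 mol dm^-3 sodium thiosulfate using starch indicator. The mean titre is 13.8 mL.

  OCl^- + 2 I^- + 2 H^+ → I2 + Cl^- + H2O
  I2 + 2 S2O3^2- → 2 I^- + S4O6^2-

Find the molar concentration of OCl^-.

n(S2O3^2-) = 0.0138 × 0.141 = 1.95 × 10^-3 mol
n(I2) = n(S2O3^2-)/2 = 9.73 × 10^-4 mol
n(OCl^-) in the aliquot = 9.73 × 10^-4 mol (1:1 ratio)
[OCl^-] = 9.73 × 10^-4 / 0.0102 = 0.0954 mol/L

0.0954 mol/L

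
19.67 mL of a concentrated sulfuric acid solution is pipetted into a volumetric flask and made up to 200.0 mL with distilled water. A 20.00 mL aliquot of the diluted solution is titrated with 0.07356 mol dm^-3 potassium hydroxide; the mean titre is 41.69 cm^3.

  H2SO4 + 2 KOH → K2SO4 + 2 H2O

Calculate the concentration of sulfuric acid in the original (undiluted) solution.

0.7795 mol/L

n(KOH) = 0.04169 × 0.07356 = 3.067 × 10^-3 mol
From the 1:2 ratio, n(H2SO4) in the aliquot = 1/2 × 3.067 × 10^-3 = 1.533 × 10^-3 mol
[H2SO4]_dilute = 1.533 × 10^-3 / 0.02000 = 0.07667 mol/L
Dilution factor = 200.0 / 19.67 = 10.17
[H2SO4]_stock = 0.07667 × 10.17 = 0.7795 mol/L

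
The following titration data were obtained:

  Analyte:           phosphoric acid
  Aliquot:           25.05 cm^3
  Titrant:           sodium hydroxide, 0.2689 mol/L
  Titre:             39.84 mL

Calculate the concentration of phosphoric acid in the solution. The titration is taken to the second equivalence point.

0.2138 mol/L

H3PO4 + 2 NaOH → Na2HPO4 + 2 H2O
n(NaOH) = 0.03984 L × 0.2689 mol/L = 0.01071 mol
From the 1:2 mole ratio, n(H3PO4) = 1/2 × 0.01071 = 5.356 × 10^-3 mol
[H3PO4] = 5.356 × 10^-3 mol / 0.02505 L = 0.2138 mol/L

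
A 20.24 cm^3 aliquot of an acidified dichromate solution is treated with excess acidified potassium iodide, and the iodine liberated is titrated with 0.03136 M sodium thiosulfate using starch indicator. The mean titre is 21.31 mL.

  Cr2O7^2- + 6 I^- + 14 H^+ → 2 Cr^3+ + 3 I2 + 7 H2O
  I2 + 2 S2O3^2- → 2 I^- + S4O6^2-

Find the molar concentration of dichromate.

0.005503 M

n(S2O3^2-) = 0.02131 × 0.03136 = 6.683 × 10^-4 mol
n(I2) = n(S2O3^2-)/2 = 3.341 × 10^-4 mol
From the 1:3 ratio, n(Cr2O7^2-) in the aliquot = 1/3 × 3.341 × 10^-4 = 1.114 × 10^-4 mol
[Cr2O7^2-] = 1.114 × 10^-4 / 0.02024 = 0.005503 mol/L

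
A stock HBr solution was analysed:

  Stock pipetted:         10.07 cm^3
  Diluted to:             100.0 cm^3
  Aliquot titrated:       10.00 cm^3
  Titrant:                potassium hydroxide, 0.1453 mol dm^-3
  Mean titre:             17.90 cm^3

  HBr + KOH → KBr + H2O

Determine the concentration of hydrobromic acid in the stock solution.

n(KOH) = 0.01790 × 0.1453 = 2.601 × 10^-3 mol
n(HBr) in the aliquot = 2.601 × 10^-3 mol (1:1 ratio)
[HBr]_dilute = 2.601 × 10^-3 / 0.01000 = 0.2601 mol/L
Dilution factor = 100.0 / 10.07 = 9.930
[HBr]_stock = 0.2601 × 9.930 = 2.583 mol/L

2.583 mol/L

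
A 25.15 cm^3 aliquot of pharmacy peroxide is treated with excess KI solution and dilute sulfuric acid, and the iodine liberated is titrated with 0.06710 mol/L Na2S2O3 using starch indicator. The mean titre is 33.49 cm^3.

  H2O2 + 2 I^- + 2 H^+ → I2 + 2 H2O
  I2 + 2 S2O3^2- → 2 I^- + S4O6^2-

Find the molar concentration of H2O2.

0.04468 mol/L

n(S2O3^2-) = 0.03349 × 0.06710 = 2.247 × 10^-3 mol
n(I2) = n(S2O3^2-)/2 = 1.124 × 10^-3 mol
n(H2O2) in the aliquot = 1.124 × 10^-3 mol (1:1 ratio)
[H2O2] = 1.124 × 10^-3 / 0.02515 = 0.04468 mol/L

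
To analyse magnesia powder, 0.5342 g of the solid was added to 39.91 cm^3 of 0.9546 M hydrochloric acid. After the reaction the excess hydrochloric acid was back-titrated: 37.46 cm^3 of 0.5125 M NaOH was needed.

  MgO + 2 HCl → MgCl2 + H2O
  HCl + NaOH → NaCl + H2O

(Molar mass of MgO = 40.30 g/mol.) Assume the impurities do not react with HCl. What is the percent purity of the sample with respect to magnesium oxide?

71.29 %

n(HCl) added = 0.03991 × 0.9546 = 0.03810 mol
n(NaOH) used in back-titration = 0.03746 × 0.5125 = 0.01920 mol
n(HCl) left over = 0.01920 mol (1:1 ratio)
n(HCl) consumed by analyte = 0.03810 − 0.01920 = 0.01890 mol
From the 1:2 ratio, n(MgO) = 1/2 × 0.01890 = 9.450 × 10^-3 mol
mass of MgO = 9.450 × 10^-3 × 40.30 = 0.3808 g
% MgO = 0.3808 / 0.5342 × 100 = 71.29 %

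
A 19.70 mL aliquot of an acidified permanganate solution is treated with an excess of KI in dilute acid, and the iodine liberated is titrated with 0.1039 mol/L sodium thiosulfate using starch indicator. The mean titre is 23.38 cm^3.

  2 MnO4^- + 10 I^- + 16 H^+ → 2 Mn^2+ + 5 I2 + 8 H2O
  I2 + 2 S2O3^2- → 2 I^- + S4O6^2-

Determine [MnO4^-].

0.02466 mol/L

n(S2O3^2-) = 0.02338 × 0.1039 = 2.429 × 10^-3 mol
n(I2) = n(S2O3^2-)/2 = 1.215 × 10^-3 mol
From the 2:5 ratio, n(MnO4^-) in the aliquot = 2/5 × 1.215 × 10^-3 = 4.858 × 10^-4 mol
[MnO4^-] = 4.858 × 10^-4 / 0.01970 = 0.02466 mol/L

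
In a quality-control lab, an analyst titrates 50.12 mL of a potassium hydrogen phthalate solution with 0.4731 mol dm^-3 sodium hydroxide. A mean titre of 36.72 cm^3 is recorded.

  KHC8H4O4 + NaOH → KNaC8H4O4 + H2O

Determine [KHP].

0.3466 mol/L

n(NaOH) = 0.03672 L × 0.4731 mol/L = 0.01737 mol
n(KHC8H4O4) = 0.01737 mol (1:1 mole ratio)
[KHC8H4O4] = 0.01737 mol / 0.05012 L = 0.3466 mol/L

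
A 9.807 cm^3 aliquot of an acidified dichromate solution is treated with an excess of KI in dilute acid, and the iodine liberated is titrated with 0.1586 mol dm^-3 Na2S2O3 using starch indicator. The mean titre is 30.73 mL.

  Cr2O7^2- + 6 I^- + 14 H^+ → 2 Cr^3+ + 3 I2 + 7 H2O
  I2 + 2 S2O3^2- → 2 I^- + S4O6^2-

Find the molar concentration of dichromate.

n(S2O3^2-) = 0.03073 × 0.1586 = 4.874 × 10^-3 mol
n(I2) = n(S2O3^2-)/2 = 2.437 × 10^-3 mol
From the 1:3 ratio, n(Cr2O7^2-) in the aliquot = 1/3 × 2.437 × 10^-3 = 8.123 × 10^-4 mol
[Cr2O7^2-] = 8.123 × 10^-4 / 0.009807 = 0.08283 mol/L

0.08283 mol/L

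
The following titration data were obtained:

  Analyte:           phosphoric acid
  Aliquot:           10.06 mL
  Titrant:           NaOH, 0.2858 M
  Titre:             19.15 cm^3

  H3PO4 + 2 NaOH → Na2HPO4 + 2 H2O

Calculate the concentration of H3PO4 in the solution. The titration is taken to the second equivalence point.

0.2720 M

n(NaOH) = 0.01915 L × 0.2858 mol/L = 5.473 × 10^-3 mol
From the 1:2 mole ratio, n(H3PO4) = 1/2 × 5.473 × 10^-3 = 2.737 × 10^-3 mol
[H3PO4] = 2.737 × 10^-3 mol / 0.01006 L = 0.2720 mol/L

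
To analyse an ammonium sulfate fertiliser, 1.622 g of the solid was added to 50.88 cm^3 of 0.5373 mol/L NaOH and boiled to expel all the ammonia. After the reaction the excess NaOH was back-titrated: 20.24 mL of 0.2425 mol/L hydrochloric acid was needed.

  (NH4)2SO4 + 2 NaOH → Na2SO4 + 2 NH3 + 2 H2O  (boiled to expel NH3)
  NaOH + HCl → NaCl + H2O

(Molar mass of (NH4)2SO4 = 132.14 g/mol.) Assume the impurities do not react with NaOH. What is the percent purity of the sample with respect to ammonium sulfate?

91.36 %

n(NaOH) added = 0.05088 × 0.5373 = 0.02734 mol
n(HCl) used in back-titration = 0.02024 × 0.2425 = 4.908 × 10^-3 mol
n(NaOH) left over = 4.908 × 10^-3 mol (1:1 ratio)
n(NaOH) consumed by analyte = 0.02734 − 4.908 × 10^-3 = 0.02243 mol
From the 1:2 ratio, n((NH4)2SO4) = 1/2 × 0.02243 = 0.01121 mol
mass of (NH4)2SO4 = 0.01121 × 132.14 = 1.482 g
% (NH4)2SO4 = 1.482 / 1.622 × 100 = 91.36 %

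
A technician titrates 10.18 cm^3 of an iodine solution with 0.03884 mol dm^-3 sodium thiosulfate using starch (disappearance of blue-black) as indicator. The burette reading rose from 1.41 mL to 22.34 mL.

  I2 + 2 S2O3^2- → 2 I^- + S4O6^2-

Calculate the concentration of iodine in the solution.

n(Na2S2O3) = 0.02093 L × 0.03884 mol/L = 8.129 × 10^-4 mol
From the 1:2 mole ratio, n(I2) = 1/2 × 8.129 × 10^-4 = 4.065 × 10^-4 mol
[I2] = 4.065 × 10^-4 mol / 0.01018 L = 0.03993 mol/L

0.03993 mol/L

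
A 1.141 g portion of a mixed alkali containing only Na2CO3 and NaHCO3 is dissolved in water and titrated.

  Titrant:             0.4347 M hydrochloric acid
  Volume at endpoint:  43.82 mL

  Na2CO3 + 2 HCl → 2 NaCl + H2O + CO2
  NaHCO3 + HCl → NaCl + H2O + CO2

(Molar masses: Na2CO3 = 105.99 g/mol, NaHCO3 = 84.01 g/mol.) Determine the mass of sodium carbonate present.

n(HCl) = 0.04382 × 0.4347 = 0.01905 mol
Let x = n(Na2CO3), y = n(NaHCO3).
Titrant: 2x + 1y = 0.01905;  mass: 105.99x + 84.01y = 1.141
Solving, x = 7.404 × 10^-3 mol, y = 4.241 × 10^-3 mol
mass of Na2CO3 = 7.404 × 10^-3 × 105.99 = 0.7847 g

0.7847 g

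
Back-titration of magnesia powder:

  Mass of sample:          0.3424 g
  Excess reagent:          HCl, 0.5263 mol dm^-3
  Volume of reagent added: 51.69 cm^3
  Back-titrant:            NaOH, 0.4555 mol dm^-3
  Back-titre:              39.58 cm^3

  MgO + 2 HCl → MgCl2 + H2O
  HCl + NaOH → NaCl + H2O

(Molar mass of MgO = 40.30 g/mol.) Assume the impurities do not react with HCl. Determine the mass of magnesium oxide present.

n(HCl) added = 0.05169 × 0.5263 = 0.02720 mol
n(NaOH) used in back-titration = 0.03958 × 0.4555 = 0.01803 mol
n(HCl) left over = 0.01803 mol (1:1 ratio)
n(HCl) consumed by analyte = 0.02720 − 0.01803 = 9.176 × 10^-3 mol
From the 1:2 ratio, n(MgO) = 1/2 × 9.176 × 10^-3 = 4.588 × 10^-3 mol
mass of MgO = 4.588 × 10^-3 × 40.30 = 0.1849 g

0.1849 g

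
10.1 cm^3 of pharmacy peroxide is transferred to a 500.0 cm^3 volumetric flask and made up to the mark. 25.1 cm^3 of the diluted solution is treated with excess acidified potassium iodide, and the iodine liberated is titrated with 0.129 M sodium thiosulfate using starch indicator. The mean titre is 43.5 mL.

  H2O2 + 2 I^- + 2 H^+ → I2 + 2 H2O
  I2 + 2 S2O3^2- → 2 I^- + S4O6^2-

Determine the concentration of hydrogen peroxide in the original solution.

n(S2O3^2-) = 0.0435 × 0.129 = 5.61 × 10^-3 mol
n(I2) = n(S2O3^2-)/2 = 2.81 × 10^-3 mol
n(H2O2) in the aliquot = 2.81 × 10^-3 mol (1:1 ratio)
[H2O2]_dilute = 2.81 × 10^-3 / 0.0251 = 0.112 mol/L
[H2O2]_original = 0.112 × 500.0/10.1 = 5.53 mol/L

5.53 M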